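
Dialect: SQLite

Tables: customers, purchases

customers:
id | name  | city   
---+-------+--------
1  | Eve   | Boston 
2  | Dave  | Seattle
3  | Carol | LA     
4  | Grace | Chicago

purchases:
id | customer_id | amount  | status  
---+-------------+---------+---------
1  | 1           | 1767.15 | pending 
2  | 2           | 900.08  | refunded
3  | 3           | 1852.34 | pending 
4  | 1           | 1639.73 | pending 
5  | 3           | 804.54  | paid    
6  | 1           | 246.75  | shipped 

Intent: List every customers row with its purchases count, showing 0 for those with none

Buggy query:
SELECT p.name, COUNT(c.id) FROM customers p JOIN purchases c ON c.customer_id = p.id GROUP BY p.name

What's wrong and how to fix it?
Bug: INNER JOIN drops customers rows that have no matching purchases rows

Fix: Use LEFT JOIN so parents without children still appear (COUNT(c.id) gives 0)

Corrected query:
SELECT p.name, COUNT(c.id) FROM customers p LEFT JOIN purchases c ON c.customer_id = p.id GROUP BY p.name

Result:
name  | COUNT(c.id)
------+------------
Carol | 2          
Dave  | 1          
Eve   | 3          
Grace | 0          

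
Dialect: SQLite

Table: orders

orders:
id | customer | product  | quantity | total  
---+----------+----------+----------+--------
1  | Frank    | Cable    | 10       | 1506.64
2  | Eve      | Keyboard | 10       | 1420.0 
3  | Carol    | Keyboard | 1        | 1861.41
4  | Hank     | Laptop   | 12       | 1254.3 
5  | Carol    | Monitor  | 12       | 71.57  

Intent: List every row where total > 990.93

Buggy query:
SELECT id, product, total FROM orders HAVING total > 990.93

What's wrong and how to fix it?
Bug: This is a non-aggregate query (no GROUP BY, no aggregates), so in SQLite the HAVING clause is invalid here; a row-level condition belongs in WHERE

Fix: Replace HAVING with WHERE since the condition applies to individual rows

Corrected query:
SELECT id, product, total FROM orders WHERE total > 990.93

Result:
id | product  | total  
---+----------+--------
1  | Cable    | 1506.64
2  | Keyboard | 1420   
3  | Keyboard | 1861.41
4  | Laptop   | 1254.3 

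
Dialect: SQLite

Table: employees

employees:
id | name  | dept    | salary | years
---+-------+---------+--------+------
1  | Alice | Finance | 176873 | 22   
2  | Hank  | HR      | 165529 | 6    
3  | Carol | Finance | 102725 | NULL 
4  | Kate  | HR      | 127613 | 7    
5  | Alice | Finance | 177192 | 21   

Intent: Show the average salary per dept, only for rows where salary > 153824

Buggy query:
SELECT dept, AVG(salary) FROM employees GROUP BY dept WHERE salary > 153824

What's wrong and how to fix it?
Bug: Row-level WHERE must come before GROUP BY in the clause order

Fix: Place WHERE between FROM and GROUP BY

Corrected query:
SELECT dept, AVG(salary) FROM employees WHERE salary > 153824 GROUP BY dept

Result:
dept    | AVG(salary)
--------+------------
Finance | 177032.5   
HR      | 165529     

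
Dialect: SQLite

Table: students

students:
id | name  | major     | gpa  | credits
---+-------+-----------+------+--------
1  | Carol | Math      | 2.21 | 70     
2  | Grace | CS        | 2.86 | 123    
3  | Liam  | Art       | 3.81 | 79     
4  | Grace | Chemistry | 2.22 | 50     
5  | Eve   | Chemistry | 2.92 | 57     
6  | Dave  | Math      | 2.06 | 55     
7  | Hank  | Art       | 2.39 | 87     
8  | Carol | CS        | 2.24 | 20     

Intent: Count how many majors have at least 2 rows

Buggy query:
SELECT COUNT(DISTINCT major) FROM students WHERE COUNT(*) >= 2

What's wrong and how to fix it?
Bug: COUNT(*) cannot appear in WHERE; the per-group count doesn't exist yet

Fix: Use a subquery that GROUPs and filters with HAVING, then count its rows

Corrected query:
SELECT COUNT(*) FROM (SELECT major FROM students GROUP BY major HAVING COUNT(*) >= 2)

Result:
COUNT(*)
--------
4       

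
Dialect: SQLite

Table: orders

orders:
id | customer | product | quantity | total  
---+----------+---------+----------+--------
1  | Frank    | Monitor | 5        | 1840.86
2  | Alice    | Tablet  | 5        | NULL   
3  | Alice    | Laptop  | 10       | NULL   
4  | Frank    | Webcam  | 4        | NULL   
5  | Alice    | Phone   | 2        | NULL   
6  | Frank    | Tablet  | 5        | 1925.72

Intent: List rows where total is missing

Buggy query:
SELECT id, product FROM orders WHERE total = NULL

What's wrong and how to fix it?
Bug: '= NULL' is always unknown in SQL three-valued logic, so no rows match

Fix: Use IS NULL to test for NULL

Corrected query:
SELECT id, product FROM orders WHERE total IS NULL

Result:
id | product
---+--------
2  | Tablet 
3  | Laptop 
4  | Webcam 
5  | Phone  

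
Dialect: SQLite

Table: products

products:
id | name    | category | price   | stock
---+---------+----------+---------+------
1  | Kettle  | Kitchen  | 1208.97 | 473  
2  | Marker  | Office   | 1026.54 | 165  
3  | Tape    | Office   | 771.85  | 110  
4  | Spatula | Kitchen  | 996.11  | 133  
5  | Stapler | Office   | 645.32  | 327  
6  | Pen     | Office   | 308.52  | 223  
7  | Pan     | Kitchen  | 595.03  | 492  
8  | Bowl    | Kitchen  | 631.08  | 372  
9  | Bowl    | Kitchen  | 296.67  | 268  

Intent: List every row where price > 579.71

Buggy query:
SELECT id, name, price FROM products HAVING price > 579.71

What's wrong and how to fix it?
Bug: HAVING filters the output of aggregation, but this query has no GROUP BY and no aggregate functions, so SQLite rejects it (HAVING clause on a non-aggregate query); the condition here is per row

Fix: Use WHERE for row-level filtering

Corrected query:
SELECT id, name, price FROM products WHERE price > 579.71

Result:
id | name    | price  
---+---------+--------
1  | Kettle  | 1208.97
2  | Marker  | 1026.54
3  | Tape    | 771.85 
4  | Spatula | 996.11 
5  | Stapler | 645.32 
7  | Pan     | 595.03 
8  | Bowl    | 631.08 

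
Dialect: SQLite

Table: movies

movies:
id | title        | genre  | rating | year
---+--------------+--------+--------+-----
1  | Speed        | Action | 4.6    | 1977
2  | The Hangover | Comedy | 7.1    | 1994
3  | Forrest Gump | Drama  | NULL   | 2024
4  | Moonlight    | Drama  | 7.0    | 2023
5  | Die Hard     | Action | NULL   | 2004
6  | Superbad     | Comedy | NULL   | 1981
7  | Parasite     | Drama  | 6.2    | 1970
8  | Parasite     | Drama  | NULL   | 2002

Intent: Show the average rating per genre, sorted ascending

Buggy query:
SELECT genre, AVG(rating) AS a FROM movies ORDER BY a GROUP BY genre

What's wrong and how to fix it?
Bug: ORDER BY appears before GROUP BY; SQL clause order requires GROUP BY first

Fix: Reorder: SELECT … FROM … GROUP BY … ORDER BY …

Corrected query:
SELECT genre, AVG(rating) AS a FROM movies GROUP BY genre ORDER BY a

Result:
genre  | a  
-------+----
Action | 4.6
Drama  | 6.6
Comedy | 7.1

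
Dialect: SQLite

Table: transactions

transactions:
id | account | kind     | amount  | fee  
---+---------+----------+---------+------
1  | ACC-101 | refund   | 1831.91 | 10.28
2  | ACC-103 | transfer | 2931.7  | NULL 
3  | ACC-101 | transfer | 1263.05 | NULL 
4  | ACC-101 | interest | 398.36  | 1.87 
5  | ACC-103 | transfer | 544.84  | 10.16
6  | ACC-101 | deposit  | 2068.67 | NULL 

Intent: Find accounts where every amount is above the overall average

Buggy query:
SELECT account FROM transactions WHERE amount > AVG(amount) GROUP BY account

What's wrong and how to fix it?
Bug: WHERE evaluates per row before aggregation, so AVG() is unavailable

Fix: Compute the overall average in a scalar subquery and compare each group's MIN against it in HAVING

Corrected query:
SELECT account FROM transactions GROUP BY account HAVING MIN(amount) > (SELECT AVG(amount) FROM transactions)

Result:
(no rows)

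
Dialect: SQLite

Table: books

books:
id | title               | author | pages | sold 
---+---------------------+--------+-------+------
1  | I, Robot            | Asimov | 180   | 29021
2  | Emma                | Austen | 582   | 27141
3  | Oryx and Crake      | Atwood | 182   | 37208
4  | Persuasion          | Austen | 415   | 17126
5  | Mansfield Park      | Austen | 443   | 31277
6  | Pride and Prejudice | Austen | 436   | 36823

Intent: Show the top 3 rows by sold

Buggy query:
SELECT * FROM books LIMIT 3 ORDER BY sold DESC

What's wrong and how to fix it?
Bug: LIMIT must come after ORDER BY

Fix: Swap the clauses: ORDER BY first, then LIMIT

Corrected query:
SELECT * FROM books ORDER BY sold DESC LIMIT 3

Result:
id | title               | author | pages | sold 
---+---------------------+--------+-------+------
3  | Oryx and Crake      | Atwood | 182   | 37208
6  | Pride and Prejudice | Austen | 436   | 36823
5  | Mansfield Park      | Austen | 443   | 31277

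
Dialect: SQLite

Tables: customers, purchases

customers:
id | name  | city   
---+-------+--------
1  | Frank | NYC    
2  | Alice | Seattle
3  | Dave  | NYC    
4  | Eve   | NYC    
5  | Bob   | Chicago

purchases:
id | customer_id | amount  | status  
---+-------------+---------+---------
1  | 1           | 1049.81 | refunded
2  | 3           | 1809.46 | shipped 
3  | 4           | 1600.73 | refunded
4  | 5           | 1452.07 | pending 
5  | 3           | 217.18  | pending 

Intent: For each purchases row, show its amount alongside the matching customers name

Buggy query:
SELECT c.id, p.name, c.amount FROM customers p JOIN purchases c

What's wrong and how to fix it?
Bug: Missing join condition: each purchases row is matched to all customers rows instead of just its own

Fix: Specify the join condition linking the foreign key to the parent id

Corrected query:
SELECT c.id, p.name, c.amount FROM customers p JOIN purchases c ON c.customer_id = p.id

Result:
id | name  | amount 
---+-------+--------
1  | Frank | 1049.81
2  | Dave  | 1809.46
3  | Eve   | 1600.73
4  | Bob   | 1452.07
5  | Dave  | 217.18 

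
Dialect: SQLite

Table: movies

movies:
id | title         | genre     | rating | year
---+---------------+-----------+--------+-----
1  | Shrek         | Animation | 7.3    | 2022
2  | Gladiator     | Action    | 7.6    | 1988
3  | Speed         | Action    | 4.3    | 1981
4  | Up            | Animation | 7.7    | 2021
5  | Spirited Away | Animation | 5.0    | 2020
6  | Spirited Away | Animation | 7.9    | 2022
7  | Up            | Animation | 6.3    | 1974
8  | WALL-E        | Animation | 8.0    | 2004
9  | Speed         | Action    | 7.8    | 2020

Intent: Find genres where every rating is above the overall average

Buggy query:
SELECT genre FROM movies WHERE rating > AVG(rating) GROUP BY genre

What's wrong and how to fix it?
Bug: WHERE evaluates per row before aggregation, so AVG() is unavailable

Fix: Compute the overall average in a scalar subquery and compare each group's MIN against it in HAVING

Corrected query:
SELECT genre FROM movies GROUP BY genre HAVING MIN(rating) > (SELECT AVG(rating) FROM movies)

Result:
(no rows)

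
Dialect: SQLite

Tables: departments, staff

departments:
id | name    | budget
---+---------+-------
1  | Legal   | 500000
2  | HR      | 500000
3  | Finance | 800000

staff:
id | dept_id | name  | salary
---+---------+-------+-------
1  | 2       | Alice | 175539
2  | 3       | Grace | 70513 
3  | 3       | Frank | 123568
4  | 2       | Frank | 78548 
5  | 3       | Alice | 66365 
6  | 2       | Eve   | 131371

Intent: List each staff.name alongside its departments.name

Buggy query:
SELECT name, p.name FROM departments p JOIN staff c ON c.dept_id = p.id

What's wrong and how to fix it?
Bug: 'name' exists in both joined tables, so the database can't tell which one is meant

Fix: Prefix ambiguous columns with the table alias

Corrected query:
SELECT c.name, p.name FROM departments p JOIN staff c ON c.dept_id = p.id

Result:
name  | name   
------+--------
Alice | HR     
Grace | Finance
Frank | Finance
Frank | HR     
Alice | Finance
Eve   | HR     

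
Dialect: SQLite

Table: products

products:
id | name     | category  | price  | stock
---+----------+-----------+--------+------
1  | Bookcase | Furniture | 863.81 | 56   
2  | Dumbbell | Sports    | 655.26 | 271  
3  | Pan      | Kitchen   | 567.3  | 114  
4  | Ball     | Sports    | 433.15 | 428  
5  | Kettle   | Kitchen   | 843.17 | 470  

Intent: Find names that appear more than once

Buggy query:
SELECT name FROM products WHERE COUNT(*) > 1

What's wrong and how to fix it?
Bug: COUNT(*) is an aggregate and cannot be used in WHERE

Fix: Group first, then use HAVING for the count condition

Corrected query:
SELECT name FROM products GROUP BY name HAVING COUNT(*) > 1

Result:
(no rows)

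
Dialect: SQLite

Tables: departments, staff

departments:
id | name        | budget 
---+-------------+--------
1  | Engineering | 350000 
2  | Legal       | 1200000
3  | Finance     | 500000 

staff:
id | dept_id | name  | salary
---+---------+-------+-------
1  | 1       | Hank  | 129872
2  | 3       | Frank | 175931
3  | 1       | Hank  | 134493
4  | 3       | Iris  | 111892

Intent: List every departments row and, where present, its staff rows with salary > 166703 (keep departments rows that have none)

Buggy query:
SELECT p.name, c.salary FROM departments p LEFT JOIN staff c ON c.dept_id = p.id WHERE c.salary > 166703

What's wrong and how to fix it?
Bug: Filtering c.salary in WHERE discards the NULL rows produced by LEFT JOIN, turning it into an inner join

Fix: Put 'c.salary > 166703' in the JOIN's ON clause instead of WHERE

Corrected query:
SELECT p.name, c.salary FROM departments p LEFT JOIN staff c ON c.dept_id = p.id AND c.salary > 166703

Result:
name        | salary
------------+-------
Engineering | NULL  
Legal       | NULL  
Finance     | 175931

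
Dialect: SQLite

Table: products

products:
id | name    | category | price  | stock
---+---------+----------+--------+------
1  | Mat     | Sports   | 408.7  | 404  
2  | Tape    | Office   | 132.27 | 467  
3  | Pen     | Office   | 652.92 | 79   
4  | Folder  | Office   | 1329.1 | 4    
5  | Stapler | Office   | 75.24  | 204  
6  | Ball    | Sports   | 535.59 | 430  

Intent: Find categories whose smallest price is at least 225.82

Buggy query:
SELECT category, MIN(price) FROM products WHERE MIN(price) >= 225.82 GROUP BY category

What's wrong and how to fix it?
Bug: MIN() in WHERE is a misuse of aggregate

Fix: Replace WHERE with HAVING after the GROUP BY

Corrected query:
SELECT category, MIN(price) FROM products GROUP BY category HAVING MIN(price) >= 225.82

Result:
category | MIN(price)
---------+-----------
Sports   | 408.7     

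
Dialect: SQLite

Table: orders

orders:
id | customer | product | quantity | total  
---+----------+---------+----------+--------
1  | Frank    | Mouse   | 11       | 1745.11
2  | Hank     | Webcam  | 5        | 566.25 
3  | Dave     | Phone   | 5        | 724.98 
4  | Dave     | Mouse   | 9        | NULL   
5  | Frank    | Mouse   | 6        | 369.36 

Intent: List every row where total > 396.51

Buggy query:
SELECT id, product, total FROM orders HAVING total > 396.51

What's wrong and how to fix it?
Bug: This is a non-aggregate query (no GROUP BY, no aggregates), so in SQLite the HAVING clause is invalid here; a row-level condition belongs in WHERE

Fix: Use WHERE for row-level filtering

Corrected query:
SELECT id, product, total FROM orders WHERE total > 396.51

Result:
id | product | total  
---+---------+--------
1  | Mouse   | 1745.11
2  | Webcam  | 566.25 
3  | Phone   | 724.98 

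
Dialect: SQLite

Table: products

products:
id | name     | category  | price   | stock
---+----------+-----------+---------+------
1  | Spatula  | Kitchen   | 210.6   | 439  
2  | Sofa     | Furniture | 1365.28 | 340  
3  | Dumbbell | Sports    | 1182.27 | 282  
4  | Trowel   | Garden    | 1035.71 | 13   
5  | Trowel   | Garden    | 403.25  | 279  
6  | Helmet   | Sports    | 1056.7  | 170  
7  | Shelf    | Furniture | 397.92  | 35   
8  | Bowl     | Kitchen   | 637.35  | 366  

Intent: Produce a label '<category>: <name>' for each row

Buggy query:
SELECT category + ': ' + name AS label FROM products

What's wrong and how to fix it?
Bug: '+' is numeric addition; on text columns SQLite converts them to 0 instead of concatenating

Fix: Replace + with || to concatenate text

Corrected query:
SELECT category || ': ' || name AS label FROM products

Result:
label           
----------------
Kitchen: Spatula
Furniture: Sofa 
Sports: Dumbbell
Garden: Trowel  
Garden: Trowel  
Sports: Helmet  
Furniture: Shelf
Kitchen: Bowl   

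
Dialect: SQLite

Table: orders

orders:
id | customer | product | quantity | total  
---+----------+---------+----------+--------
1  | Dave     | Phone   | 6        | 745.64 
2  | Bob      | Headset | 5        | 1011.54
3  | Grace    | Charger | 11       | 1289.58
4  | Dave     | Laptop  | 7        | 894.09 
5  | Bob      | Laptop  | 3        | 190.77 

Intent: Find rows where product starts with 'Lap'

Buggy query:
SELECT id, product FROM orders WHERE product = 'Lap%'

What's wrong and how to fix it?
Bug: Wildcards only work with LIKE; '=' treats '%' as a literal character

Fix: Replace '=' with LIKE so 'Lap%' is treated as a pattern

Corrected query:
SELECT id, product FROM orders WHERE product LIKE 'Lap%'

Result:
id | product
---+--------
4  | Laptop 
5  | Laptop 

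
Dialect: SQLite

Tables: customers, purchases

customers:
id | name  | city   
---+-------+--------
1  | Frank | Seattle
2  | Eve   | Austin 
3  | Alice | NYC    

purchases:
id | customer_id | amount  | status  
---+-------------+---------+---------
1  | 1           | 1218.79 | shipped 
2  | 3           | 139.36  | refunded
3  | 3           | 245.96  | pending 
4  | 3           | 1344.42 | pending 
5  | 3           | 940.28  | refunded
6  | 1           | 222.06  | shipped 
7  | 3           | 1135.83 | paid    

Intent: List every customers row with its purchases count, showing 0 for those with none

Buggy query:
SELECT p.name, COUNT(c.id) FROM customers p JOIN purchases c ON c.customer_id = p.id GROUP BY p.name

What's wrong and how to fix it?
Bug: INNER JOIN drops customers rows that have no matching purchases rows

Fix: Use LEFT JOIN so parents without children still appear (COUNT(c.id) gives 0)

Corrected query:
SELECT p.name, COUNT(c.id) FROM customers p LEFT JOIN purchases c ON c.customer_id = p.id GROUP BY p.name

Result:
name  | COUNT(c.id)
------+------------
Alice | 5          
Eve   | 0          
Frank | 2          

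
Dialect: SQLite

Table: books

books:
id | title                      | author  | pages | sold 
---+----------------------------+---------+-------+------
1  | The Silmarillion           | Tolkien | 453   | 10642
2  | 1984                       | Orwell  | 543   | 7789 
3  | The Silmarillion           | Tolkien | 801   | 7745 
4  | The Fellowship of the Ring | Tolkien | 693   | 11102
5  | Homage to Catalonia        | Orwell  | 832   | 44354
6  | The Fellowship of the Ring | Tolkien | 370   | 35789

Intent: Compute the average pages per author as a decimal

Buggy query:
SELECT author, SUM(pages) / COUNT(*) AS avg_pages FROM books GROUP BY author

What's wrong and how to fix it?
Bug: SUM(pages) and COUNT(*) are both integers; the division truncates the fractional part

Fix: Multiply by 1.0 (or CAST to REAL) to force floating-point division

Corrected query:
SELECT author, SUM(pages) * 1.0 / COUNT(*) AS avg_pages FROM books GROUP BY author

Result:
author  | avg_pages
--------+----------
Orwell  | 687.5    
Tolkien | 579.25   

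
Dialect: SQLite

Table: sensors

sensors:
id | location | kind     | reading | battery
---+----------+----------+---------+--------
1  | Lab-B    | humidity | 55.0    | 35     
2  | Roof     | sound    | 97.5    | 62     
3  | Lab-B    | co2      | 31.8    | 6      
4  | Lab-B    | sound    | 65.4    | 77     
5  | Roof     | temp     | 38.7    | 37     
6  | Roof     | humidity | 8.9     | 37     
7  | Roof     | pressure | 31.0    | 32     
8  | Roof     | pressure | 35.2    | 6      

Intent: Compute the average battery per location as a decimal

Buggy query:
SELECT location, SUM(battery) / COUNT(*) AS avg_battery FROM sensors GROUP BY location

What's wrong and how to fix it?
Bug: SUM(battery) and COUNT(*) are both integers; the division truncates the fractional part

Fix: Multiply by 1.0 (or CAST to REAL) to force floating-point division

Corrected query:
SELECT location, SUM(battery) * 1.0 / COUNT(*) AS avg_battery FROM sensors GROUP BY location

Result:
location | avg_battery
---------+------------
Lab-B    | 39.333333  
Roof     | 34.8       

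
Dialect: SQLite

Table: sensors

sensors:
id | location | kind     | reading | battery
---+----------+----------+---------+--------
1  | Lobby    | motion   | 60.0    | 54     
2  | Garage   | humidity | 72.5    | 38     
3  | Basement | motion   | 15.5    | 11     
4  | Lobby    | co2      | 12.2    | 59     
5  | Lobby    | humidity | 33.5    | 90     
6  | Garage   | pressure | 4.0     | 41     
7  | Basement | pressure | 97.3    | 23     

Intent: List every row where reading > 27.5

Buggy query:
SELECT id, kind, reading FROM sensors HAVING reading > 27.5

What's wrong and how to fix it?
Bug: This is a non-aggregate query (no GROUP BY, no aggregates), so in SQLite the HAVING clause is invalid here; a row-level condition belongs in WHERE

Fix: Use WHERE for row-level filtering

Corrected query:
SELECT id, kind, reading FROM sensors WHERE reading > 27.5

Result:
id | kind     | reading
---+----------+--------
1  | motion   | 60     
2  | humidity | 72.5   
5  | humidity | 33.5   
7  | pressure | 97.3   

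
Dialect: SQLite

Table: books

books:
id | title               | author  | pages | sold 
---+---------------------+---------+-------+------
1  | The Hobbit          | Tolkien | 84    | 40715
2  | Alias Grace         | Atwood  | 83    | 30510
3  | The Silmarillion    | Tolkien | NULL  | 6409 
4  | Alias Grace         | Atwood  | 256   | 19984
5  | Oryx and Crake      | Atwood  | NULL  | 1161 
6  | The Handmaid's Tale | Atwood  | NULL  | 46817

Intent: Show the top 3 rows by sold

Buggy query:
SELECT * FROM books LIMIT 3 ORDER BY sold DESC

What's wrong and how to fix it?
Bug: ORDER BY cannot follow LIMIT; LIMIT is the final clause

Fix: Sort with ORDER BY, then apply LIMIT

Corrected query:
SELECT * FROM books ORDER BY sold DESC LIMIT 3

Result:
id | title               | author  | pages | sold 
---+---------------------+---------+-------+------
6  | The Handmaid's Tale | Atwood  | NULL  | 46817
1  | The Hobbit          | Tolkien | 84    | 40715
2  | Alias Grace         | Atwood  | 83    | 30510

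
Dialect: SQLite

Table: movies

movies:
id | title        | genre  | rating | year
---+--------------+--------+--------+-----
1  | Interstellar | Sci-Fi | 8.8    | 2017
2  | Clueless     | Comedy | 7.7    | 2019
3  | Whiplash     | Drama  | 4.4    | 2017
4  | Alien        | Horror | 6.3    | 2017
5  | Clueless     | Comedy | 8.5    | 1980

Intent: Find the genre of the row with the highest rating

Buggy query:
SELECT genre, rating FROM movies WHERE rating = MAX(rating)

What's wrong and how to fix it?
Bug: MAX(rating) is an aggregate and cannot be used directly in WHERE

Fix: Wrap MAX in a scalar subquery so WHERE compares against a single value

Corrected query:
SELECT genre, rating FROM movies WHERE rating = (SELECT MAX(rating) FROM movies)

Result:
genre  | rating
-------+-------
Sci-Fi | 8.8   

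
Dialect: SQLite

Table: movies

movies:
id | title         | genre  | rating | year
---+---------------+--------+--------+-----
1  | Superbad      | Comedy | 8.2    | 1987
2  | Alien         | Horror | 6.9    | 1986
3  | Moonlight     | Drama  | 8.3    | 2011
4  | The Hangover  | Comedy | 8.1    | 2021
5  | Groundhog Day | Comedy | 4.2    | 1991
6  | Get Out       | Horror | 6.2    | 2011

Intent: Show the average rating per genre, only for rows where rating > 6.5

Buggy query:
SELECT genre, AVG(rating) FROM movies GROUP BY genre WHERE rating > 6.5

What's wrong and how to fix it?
Bug: WHERE cannot follow GROUP BY

Fix: Place WHERE between FROM and GROUP BY

Corrected query:
SELECT genre, AVG(rating) FROM movies WHERE rating > 6.5 GROUP BY genre

Result:
genre  | AVG(rating)
-------+------------
Comedy | 8.15       
Drama  | 8.3        
Horror | 6.9        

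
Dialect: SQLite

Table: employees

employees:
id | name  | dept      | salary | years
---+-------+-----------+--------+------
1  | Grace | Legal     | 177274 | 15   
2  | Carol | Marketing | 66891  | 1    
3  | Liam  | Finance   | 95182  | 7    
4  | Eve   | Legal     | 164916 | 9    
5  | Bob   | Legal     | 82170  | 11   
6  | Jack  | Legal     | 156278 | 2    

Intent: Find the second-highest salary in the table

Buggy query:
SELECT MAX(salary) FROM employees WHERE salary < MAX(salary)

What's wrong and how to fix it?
Bug: The inner MAX is an aggregate inside WHERE, which is not allowed

Fix: Put the inner MAX in a scalar subquery

Corrected query:
SELECT MAX(salary) FROM employees WHERE salary < (SELECT MAX(salary) FROM employees)

Result:
MAX(salary)
-----------
164916     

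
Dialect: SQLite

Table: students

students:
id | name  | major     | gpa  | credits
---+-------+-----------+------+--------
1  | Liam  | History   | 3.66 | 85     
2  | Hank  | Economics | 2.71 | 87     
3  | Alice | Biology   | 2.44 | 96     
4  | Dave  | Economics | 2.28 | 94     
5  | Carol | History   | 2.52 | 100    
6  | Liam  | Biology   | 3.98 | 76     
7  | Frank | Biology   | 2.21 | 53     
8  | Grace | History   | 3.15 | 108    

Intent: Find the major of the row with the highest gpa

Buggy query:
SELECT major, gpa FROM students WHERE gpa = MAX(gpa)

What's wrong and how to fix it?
Bug: MAX(gpa) is an aggregate and cannot be used directly in WHERE

Fix: Wrap MAX in a scalar subquery so WHERE compares against a single value

Corrected query:
SELECT major, gpa FROM students WHERE gpa = (SELECT MAX(gpa) FROM students)

Result:
major   | gpa 
--------+-----
Biology | 3.98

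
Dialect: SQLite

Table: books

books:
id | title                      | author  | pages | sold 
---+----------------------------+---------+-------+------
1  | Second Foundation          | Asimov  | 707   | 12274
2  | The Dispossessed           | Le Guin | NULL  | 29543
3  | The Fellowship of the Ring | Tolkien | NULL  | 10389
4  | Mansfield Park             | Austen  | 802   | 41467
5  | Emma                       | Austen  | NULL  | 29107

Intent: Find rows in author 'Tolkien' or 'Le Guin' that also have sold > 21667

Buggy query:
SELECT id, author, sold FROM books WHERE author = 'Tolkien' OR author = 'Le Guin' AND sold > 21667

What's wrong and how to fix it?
Bug: Without parentheses, AND is evaluated before OR, so the sold filter only applies to the 'Le Guin' branch

Fix: Add parentheses around the OR so the AND applies to both alternatives

Corrected query:
SELECT id, author, sold FROM books WHERE (author = 'Tolkien' OR author = 'Le Guin') AND sold > 21667

Result:
id | author  | sold 
---+---------+------
2  | Le Guin | 29543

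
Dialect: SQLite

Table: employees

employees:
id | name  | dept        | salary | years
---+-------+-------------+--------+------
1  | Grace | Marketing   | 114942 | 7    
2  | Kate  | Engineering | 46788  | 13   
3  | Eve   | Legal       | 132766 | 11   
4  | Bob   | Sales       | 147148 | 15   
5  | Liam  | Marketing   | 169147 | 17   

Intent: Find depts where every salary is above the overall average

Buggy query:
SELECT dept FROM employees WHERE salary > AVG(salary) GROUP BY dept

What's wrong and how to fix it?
Bug: AVG() is an aggregate; it can't sit directly in WHERE

Fix: Use a subquery for AVG and a HAVING MIN(...) filter so the condition holds for every row in the group

Corrected query:
SELECT dept FROM employees GROUP BY dept HAVING MIN(salary) > (SELECT AVG(salary) FROM employees)

Result:
dept 
-----
Legal
Sales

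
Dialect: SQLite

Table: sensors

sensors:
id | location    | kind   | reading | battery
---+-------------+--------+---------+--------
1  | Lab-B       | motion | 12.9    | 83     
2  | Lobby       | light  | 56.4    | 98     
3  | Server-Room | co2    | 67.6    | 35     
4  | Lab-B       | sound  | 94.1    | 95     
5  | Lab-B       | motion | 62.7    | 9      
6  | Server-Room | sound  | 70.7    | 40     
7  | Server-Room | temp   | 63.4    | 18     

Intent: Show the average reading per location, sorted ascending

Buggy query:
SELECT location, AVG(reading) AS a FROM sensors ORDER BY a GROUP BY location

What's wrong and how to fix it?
Bug: ORDER BY appears before GROUP BY; SQL clause order requires GROUP BY first

Fix: Move ORDER BY to the end, after GROUP BY

Corrected query:
SELECT location, AVG(reading) AS a FROM sensors GROUP BY location ORDER BY a

Result:
location    | a        
------------+----------
Lobby       | 56.4     
Lab-B       | 56.566667
Server-Room | 67.233333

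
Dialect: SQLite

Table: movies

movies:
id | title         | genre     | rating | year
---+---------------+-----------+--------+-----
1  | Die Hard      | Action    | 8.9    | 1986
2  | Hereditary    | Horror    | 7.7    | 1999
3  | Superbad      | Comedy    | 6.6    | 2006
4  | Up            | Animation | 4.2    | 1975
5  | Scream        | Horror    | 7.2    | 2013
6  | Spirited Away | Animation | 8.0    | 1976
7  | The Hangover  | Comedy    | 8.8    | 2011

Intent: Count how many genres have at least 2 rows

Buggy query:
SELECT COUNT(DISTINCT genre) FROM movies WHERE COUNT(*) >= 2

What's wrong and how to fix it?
Bug: WHERE filters individual rows, not groups, so a group-level COUNT is invalid there

Fix: Group first with HAVING COUNT(*) >= 2, then COUNT the resulting groups

Corrected query:
SELECT COUNT(*) FROM (SELECT genre FROM movies GROUP BY genre HAVING COUNT(*) >= 2)

Result:
COUNT(*)
--------
3       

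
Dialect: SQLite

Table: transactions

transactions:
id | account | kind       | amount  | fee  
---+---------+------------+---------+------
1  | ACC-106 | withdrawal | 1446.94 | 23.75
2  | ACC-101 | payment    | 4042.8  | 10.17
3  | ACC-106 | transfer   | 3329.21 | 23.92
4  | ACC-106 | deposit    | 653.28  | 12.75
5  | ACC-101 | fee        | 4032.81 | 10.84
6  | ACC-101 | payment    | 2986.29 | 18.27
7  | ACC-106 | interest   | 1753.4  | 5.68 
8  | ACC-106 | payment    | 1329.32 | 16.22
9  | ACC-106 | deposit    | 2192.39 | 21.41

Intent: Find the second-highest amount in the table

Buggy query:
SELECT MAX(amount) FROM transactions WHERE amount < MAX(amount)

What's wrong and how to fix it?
Bug: MAX(amount) on the right of the comparison is an aggregate-in-WHERE error

Fix: Put the inner MAX in a scalar subquery

Corrected query:
SELECT MAX(amount) FROM transactions WHERE amount < (SELECT MAX(amount) FROM transactions)

Result:
MAX(amount)
-----------
4032.81    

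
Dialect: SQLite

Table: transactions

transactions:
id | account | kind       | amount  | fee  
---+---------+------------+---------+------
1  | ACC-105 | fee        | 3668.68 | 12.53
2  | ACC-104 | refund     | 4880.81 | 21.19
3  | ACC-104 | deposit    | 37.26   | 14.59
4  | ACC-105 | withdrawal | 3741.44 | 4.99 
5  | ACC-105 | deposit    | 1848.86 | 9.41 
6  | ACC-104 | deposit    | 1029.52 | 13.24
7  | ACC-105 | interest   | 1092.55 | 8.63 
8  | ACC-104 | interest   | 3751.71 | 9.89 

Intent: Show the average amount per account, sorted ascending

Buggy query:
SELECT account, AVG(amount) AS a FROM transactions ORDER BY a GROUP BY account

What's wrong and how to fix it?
Bug: GROUP BY must precede ORDER BY

Fix: Move ORDER BY to the end, after GROUP BY

Corrected query:
SELECT account, AVG(amount) AS a FROM transactions GROUP BY account ORDER BY a

Result:
account | a        
--------+----------
ACC-104 | 2424.825 
ACC-105 | 2587.8825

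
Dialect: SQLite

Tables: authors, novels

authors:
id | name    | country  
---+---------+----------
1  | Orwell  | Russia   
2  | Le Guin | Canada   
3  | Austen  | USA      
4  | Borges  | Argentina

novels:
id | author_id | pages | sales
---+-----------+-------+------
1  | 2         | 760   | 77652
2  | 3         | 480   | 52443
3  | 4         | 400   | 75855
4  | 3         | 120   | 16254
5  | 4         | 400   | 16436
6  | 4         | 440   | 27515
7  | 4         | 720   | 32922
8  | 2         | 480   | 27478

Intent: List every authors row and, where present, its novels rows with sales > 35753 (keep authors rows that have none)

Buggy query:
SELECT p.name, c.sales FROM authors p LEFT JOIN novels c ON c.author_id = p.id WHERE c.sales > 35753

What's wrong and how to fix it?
Bug: A WHERE condition on the right-hand table after LEFT JOIN drops unmatched parents

Fix: Put 'c.sales > 35753' in the JOIN's ON clause instead of WHERE

Corrected query:
SELECT p.name, c.sales FROM authors p LEFT JOIN novels c ON c.author_id = p.id AND c.sales > 35753

Result:
name    | sales
--------+------
Orwell  | NULL 
Le Guin | 77652
Austen  | 52443
Borges  | 75855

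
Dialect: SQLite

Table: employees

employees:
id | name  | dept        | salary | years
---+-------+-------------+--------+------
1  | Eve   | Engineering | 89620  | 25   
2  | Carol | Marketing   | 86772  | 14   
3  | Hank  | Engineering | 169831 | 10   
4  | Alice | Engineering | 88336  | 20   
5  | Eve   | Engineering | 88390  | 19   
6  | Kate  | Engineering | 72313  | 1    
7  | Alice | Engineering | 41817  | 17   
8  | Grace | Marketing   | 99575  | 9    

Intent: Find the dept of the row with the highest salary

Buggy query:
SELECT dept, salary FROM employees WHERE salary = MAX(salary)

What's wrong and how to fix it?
Bug: MAX(salary) is an aggregate and cannot be used directly in WHERE

Fix: Wrap MAX in a scalar subquery so WHERE compares against a single value

Corrected query:
SELECT dept, salary FROM employees WHERE salary = (SELECT MAX(salary) FROM employees)

Result:
dept        | salary
------------+-------
Engineering | 169831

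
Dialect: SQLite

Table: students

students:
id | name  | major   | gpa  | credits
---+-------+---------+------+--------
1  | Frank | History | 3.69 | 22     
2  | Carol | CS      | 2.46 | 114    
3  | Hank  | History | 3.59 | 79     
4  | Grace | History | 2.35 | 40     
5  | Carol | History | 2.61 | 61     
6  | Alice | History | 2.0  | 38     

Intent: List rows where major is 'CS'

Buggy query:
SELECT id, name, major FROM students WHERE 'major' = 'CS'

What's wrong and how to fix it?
Bug: 'major' in single quotes is a string literal, not the column; the comparison is literal-vs-literal and never true

Fix: Reference the column as major without single quotes

Corrected query:
SELECT id, name, major FROM students WHERE major = 'CS'

Result:
id | name  | major
---+-------+------
2  | Carol | CS   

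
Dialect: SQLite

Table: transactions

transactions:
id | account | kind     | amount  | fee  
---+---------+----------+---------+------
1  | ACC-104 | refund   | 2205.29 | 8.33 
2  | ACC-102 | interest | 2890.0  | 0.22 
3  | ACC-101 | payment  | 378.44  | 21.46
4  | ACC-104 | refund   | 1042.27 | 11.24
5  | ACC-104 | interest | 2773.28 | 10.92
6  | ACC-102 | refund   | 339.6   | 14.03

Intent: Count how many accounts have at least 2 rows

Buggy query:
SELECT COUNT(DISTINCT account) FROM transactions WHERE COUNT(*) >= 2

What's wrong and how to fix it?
Bug: COUNT(*) cannot appear in WHERE; the per-group count doesn't exist yet

Fix: Use a subquery that GROUPs and filters with HAVING, then count its rows

Corrected query:
SELECT COUNT(*) FROM (SELECT account FROM transactions GROUP BY account HAVING COUNT(*) >= 2)

Result:
COUNT(*)
--------
2       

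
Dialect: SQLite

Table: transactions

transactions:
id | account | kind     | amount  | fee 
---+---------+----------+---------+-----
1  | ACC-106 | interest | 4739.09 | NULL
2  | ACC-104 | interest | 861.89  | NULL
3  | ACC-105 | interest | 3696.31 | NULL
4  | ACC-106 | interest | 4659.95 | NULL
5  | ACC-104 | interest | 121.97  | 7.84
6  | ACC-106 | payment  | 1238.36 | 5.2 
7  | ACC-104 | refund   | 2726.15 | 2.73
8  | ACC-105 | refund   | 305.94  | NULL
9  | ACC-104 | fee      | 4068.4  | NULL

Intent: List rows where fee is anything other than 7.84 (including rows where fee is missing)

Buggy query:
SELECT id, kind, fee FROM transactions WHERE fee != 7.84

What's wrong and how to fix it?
Bug: Inequality against NULL is unknown, not true; rows with NULL are dropped

Fix: Handle NULL separately with IS NULL alongside the inequality

Corrected query:
SELECT id, kind, fee FROM transactions WHERE fee != 7.84 OR fee IS NULL

Result:
id | kind     | fee 
---+----------+-----
1  | interest | NULL
2  | interest | NULL
3  | interest | NULL
4  | interest | NULL
6  | payment  | 5.2 
7  | refund   | 2.73
8  | refund   | NULL
9  | fee      | NULL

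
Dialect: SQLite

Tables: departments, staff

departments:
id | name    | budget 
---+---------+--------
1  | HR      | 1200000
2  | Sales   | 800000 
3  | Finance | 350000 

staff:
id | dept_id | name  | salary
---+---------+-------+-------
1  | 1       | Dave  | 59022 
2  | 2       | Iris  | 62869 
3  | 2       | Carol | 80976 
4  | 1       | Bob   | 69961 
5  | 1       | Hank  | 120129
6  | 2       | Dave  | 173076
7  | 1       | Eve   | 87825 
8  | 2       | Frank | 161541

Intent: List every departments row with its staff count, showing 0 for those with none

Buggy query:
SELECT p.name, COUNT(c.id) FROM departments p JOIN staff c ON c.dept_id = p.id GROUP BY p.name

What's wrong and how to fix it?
Bug: INNER JOIN drops departments rows that have no matching staff rows

Fix: Switch to LEFT JOIN to retain unmatched parent rows

Corrected query:
SELECT p.name, COUNT(c.id) FROM departments p LEFT JOIN staff c ON c.dept_id = p.id GROUP BY p.name

Result:
name    | COUNT(c.id)
--------+------------
Finance | 0          
HR      | 4          
Sales   | 4          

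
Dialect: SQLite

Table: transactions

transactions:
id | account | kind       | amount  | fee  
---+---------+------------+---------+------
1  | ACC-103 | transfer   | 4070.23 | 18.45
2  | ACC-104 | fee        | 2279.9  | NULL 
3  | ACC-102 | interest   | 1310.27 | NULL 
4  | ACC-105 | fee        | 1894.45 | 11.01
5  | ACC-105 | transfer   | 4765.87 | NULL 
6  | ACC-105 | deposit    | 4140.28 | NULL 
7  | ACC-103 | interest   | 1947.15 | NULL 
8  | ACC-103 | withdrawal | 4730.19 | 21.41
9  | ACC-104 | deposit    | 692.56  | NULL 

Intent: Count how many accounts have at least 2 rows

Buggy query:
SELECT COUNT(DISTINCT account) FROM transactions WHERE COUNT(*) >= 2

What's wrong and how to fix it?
Bug: WHERE filters individual rows, not groups, so a group-level COUNT is invalid there

Fix: Group first with HAVING COUNT(*) >= 2, then COUNT the resulting groups

Corrected query:
SELECT COUNT(*) FROM (SELECT account FROM transactions GROUP BY account HAVING COUNT(*) >= 2)

Result:
COUNT(*)
--------
3       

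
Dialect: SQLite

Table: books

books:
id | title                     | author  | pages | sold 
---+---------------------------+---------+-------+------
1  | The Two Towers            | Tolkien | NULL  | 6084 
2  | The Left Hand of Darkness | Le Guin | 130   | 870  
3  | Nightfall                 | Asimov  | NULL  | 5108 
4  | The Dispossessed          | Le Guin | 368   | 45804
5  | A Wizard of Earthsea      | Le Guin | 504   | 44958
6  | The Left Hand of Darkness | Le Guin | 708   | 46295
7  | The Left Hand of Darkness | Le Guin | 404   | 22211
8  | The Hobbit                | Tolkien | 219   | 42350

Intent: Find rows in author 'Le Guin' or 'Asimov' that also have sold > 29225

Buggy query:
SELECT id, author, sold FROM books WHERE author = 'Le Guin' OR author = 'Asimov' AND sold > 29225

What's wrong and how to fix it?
Bug: AND binds tighter than OR, so this parses as author = 'Le Guin' OR (author = 'Asimov' AND sold > 29225)

Fix: Group the OR with parentheses (or use IN), then AND the threshold

Corrected query:
SELECT id, author, sold FROM books WHERE (author = 'Le Guin' OR author = 'Asimov') AND sold > 29225

Result:
id | author  | sold 
---+---------+------
4  | Le Guin | 45804
5  | Le Guin | 44958
6  | Le Guin | 46295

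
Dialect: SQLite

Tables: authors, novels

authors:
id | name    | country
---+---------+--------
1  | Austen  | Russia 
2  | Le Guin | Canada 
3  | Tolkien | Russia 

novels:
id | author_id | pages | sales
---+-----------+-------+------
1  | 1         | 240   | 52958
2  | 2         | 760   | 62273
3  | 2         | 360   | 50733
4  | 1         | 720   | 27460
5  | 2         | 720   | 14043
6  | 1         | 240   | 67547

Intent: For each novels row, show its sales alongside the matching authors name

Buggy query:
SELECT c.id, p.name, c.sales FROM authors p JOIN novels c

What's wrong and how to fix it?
Bug: JOIN with no ON clause produces a cartesian product; every novels row pairs with every authors row

Fix: Specify the join condition linking the foreign key to the parent id

Corrected query:
SELECT c.id, p.name, c.sales FROM authors p JOIN novels c ON c.author_id = p.id

Result:
id | name    | sales
---+---------+------
1  | Austen  | 52958
2  | Le Guin | 62273
3  | Le Guin | 50733
4  | Austen  | 27460
5  | Le Guin | 14043
6  | Austen  | 67547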